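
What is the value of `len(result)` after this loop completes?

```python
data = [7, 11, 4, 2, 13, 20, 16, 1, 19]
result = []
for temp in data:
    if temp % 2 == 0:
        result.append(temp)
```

Count even numbers in [7, 11, 4, 2, 13, 20, 16, 1, 19]
`result` takes the values: [] → [4] → [4, 2] → [4, 2, 20] → [4, 2, 20, 16]
So `len(result)` = 4

Answer: 4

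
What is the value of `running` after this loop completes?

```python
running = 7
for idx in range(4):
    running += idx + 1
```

Start at 7, add 1 to 4 = 17
`running` takes the values: 7 → 8 → 10 → 13 → 17

Answer: 17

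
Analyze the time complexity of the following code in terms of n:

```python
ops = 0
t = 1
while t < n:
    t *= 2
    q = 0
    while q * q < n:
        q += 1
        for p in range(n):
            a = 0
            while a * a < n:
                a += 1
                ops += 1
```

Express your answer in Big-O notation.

Each loop level contributes: log n × √n × n × √n. Multiplying the contributions gives O(n^2 log n).

Answer: O(n^2 log n)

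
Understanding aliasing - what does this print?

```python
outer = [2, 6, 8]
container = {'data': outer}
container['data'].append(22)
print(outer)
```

Key concept: dict holds reference to list.
Step by step:
`outer = [2, 6, 8]` → outer = [2, 6, 8]
`container = {'data': outer}` → container = {'data': [2, 6, 8]}
`container['data'].append(22)` → outer = [2, 6, 8, 22]; container = {'data': [2, 6, 8, 22]}
`print(outer)` → prints [2, 6, 8, 22]

Answer: [2, 6, 8, 22]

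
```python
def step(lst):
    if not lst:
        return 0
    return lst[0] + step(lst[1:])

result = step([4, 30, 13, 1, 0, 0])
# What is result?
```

4 + 30 + 13 + 1 + 0 + 0 + 0 = 48

Answer: 48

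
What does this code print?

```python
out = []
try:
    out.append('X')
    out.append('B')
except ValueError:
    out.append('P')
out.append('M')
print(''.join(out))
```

Execution trace: 'X' (try body) → 'B' (try body, no exception) → 'M' (after the try/except). Output: XBM

Answer: XBM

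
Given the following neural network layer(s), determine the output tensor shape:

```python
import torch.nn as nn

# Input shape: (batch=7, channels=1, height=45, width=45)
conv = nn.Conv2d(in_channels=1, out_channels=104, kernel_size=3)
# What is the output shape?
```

Input: (7, 1, 45, 45) -> Output: (7, 104, 43, 43)

Answer: (7, 104, 43, 43)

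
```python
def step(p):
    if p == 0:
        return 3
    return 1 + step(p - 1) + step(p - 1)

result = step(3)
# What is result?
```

step(p) = 1 + 2·step(p-1), step(0)=3. Closed form: (3+1)·2^3 - 1 = 31.

Answer: 31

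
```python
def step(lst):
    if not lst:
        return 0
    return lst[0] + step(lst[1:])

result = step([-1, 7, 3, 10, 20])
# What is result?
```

(-1) + 7 + 3 + 10 + 20 + 0 = 39

Answer: 39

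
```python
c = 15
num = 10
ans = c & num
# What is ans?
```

Trace:
`c = 15` → c = 15
`num = 10` → num = 10
`ans = c & num` → ans = 10
So ans = 10

Answer: 10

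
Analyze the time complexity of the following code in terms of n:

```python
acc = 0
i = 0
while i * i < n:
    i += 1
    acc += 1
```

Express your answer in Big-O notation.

Each loop level contributes: √n. Multiplying the contributions gives O(√n).

Answer: O(√n)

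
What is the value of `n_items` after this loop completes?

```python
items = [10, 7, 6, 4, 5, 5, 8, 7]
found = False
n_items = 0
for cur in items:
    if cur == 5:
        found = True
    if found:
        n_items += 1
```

Count elements after first 5 in [10, 7, 6, 4, 5, 5, 8, 7]
`n_items` takes the values: 0 → 1 → 2 → 3 → 4

Answer: 4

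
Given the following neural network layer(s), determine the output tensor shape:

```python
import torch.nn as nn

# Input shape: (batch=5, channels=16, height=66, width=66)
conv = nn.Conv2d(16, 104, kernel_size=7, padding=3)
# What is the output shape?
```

Input: (5, 16, 66, 66) -> Output: (5, 104, 66, 66)

Answer: (5, 104, 66, 66)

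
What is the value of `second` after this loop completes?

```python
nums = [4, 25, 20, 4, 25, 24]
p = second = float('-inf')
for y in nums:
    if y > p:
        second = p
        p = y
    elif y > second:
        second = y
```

Second largest (with repeats) in [4, 25, 20, 4, 25, 24]
`second` takes the values: -inf → 4 → 20 → 25

Answer: 25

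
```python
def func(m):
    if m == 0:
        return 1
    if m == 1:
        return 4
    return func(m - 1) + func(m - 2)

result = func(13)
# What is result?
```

Build up from base cases: func(0)=1, func(1)=4, func(2)=5, func(3)=9, func(4)=14, func(5)=23, func(6)=37, ..., func(13)=1076

Answer: 1076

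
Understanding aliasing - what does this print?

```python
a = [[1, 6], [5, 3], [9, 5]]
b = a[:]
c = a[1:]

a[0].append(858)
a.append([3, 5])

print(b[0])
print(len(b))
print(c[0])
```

Key concept: slice with nested mutation.
Step by step:
`a = [[1, 6], [5, 3], [9, 5]]` → a = [[1, 6], [5, 3], [9, 5]]
`b = a[:]` → b = [[1, 6], [5, 3], [9, 5]]
`c = a[1:]` → c = [[5, 3], [9, 5]]
`a[0].append(858)` → a = [[1, 6, 858], [5, 3], [9, 5]]; b = [[1, 6, 858], [5, 3], [9, 5]]
`a.append([3, 5])` → a = [[1, 6, 858], [5, 3], [9, 5], [3, 5]]
`print(b[0])` → prints [1, 6, 858]
`print(len(b))` → prints 3
`print(c[0])` → prints [5, 3]

Answer:
[1, 6, 858]
3
[5, 3]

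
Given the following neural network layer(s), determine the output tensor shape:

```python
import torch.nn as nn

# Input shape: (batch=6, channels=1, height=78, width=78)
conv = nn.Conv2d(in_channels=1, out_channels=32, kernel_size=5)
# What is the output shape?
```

Input: (6, 1, 78, 78) -> Output: (6, 32, 74, 74)

Answer: (6, 32, 74, 74)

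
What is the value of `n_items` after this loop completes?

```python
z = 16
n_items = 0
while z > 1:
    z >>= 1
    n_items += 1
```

Count right shifts until 1
`n_items` takes the values: 0 → 1 → 2 → 3 → 4

Answer: 4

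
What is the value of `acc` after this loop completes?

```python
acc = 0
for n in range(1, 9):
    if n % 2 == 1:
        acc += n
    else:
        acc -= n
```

Add odd, subtract even
`acc` takes the values: 0 → 1 → -1 → 2 → -2 → 3 → -3 → 4 → -4

Answer: -4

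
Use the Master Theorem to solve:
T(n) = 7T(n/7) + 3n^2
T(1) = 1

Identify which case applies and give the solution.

a=7, b=7, f(n)=3n^2. log_7(7) = 1. Since c=2 > 1 and the regularity condition holds (7(n/7)^2 = (7/7^2)n^2 with 7/7^2 < 1), Case 3 applies: T(n) = Θ(f(n)) = O(n^2).

Answer: O(n^2) - Case 3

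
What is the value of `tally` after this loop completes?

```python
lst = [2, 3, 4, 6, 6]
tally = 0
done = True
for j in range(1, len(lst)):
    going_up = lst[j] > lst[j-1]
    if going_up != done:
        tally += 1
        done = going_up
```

Count direction changes in [2, 3, 4, 6, 6]
`tally` takes the values: 0 → 1

Answer: 1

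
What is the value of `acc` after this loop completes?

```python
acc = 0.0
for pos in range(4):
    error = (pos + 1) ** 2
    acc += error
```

Sum of squared losses 1² + 2² + ... + 4²
`acc` takes the values: 0.0 → 1.0 → 5.0 → 14.0 → 30.0

Answer: 30.0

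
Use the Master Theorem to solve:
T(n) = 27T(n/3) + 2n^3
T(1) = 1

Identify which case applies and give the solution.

a=27, b=3, f(n)=2n^3. log_3(27) = 3. Since c=3 = 3, Case 2 applies: T(n) = Θ(n^log_b(a) · log n) = O(n^3 log n).

Answer: O(n^3 log n) - Case 2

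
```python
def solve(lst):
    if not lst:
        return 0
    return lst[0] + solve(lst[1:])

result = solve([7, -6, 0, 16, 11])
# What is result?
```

7 + (-6) + 0 + 16 + 11 + 0 = 28

Answer: 28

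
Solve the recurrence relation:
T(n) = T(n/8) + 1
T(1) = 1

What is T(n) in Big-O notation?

Each step divides n by 8 and adds 1. After log_8(n) steps we reach T(1)=1. So T(n) = 1·log_8(n) + 1 = O(log n).

Answer: O(log n)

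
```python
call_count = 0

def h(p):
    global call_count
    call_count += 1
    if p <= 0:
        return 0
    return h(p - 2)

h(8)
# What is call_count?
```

Linear recursion stepping by 2: 5 calls from p=8 down to ≤0.

Answer: 5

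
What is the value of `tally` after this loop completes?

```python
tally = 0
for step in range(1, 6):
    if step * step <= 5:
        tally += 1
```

Count numbers where step² ≤ 5
`tally` takes the values: 0 → 1 → 2

Answer: 2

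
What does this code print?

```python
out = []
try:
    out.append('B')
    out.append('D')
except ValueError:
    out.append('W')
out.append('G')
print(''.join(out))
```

Execution trace: 'B' (try body) → 'D' (try body, no exception) → 'G' (after the try/except). Output: BDG

Answer: BDG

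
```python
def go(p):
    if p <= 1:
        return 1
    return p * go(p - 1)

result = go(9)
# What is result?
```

go(9) = 9 * 8 * 7 * 6 * 5 * 4 * 3 * 2 * 1 = 362880

Answer: 362880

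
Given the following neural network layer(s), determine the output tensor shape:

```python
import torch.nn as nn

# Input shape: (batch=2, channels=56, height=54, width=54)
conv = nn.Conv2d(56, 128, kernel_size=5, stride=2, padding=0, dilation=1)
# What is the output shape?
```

Input: (2, 56, 54, 54) -> Output: (2, 128, 25, 25)

Answer: (2, 128, 25, 25)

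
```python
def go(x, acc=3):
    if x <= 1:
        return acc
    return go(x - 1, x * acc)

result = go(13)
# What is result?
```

Accumulator trace (n, acc): (13, 3) -> (12, 39) -> (11, 468) -> (10, 5148) -> (9, 51480) -> (8, 463320) -> (7, 3706560) -> (6, 25945920) -> (5, 155675520) -> (4, 778377600) -> (3, 3113510400) -> (2, 9340531200) -> (1, 18681062400) -> return 18681062400

Answer: 18681062400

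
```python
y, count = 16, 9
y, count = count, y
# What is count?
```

Trace:
`y, count = 16, 9` → y = 16; count = 9
`y, count = count, y` → y = 9; count = 16
So count = 16

Answer: 16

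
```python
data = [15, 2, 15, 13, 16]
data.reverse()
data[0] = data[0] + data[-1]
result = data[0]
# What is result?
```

Trace:
`data = [15, 2, 15, 13, 16]` → data = [15, 2, 15, 13, 16]
`data.reverse()` → data = [16, 13, 15, 2, 15]
`data[0] = data[0] + data[-1]` → data = [31, 13, 15, 2, 15]
`result = data[0]` → result = 31
So result = 31

Answer: 31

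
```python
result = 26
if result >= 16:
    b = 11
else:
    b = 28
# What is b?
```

Trace:
`result = 26` → result = 26
`if result >= 16: ...` → result >= 16 is True → b = 11
So b = 11

Answer: 11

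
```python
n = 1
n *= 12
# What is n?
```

Trace:
`n = 1` → n = 1
`n *= 12` → n = 12
So n = 12

Answer: 12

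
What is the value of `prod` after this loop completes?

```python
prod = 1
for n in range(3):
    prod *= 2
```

2^3 = 8
`prod` takes the values: 1 → 2 → 4 → 8

Answer: 8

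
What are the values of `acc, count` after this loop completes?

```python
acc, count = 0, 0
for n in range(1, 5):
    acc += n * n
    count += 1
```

Sum of squares and count
`acc, count` takes the values: (0, 0) → (1, 0) → (1, 1) → (5, 1) → (5, 2) → (14, 2) → (14, 3) → (30, 3) → (30, 4)

Answer: 30, 4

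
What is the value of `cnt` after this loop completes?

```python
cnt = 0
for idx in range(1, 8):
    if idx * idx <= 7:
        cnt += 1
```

Count numbers where idx² ≤ 7
`cnt` takes the values: 0 → 1 → 2

Answer: 2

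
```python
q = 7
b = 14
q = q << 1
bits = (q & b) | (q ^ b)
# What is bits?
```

Trace:
`q = 7` → q = 7
`b = 14` → b = 14
`q = q << 1` → q = 14
`bits = (q & b) | (q ^ b)` → bits = 14
So bits = 14

Answer: 14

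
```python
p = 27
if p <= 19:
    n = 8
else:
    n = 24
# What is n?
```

Trace:
`p = 27` → p = 27
`if p <= 19: ...` → p <= 19 is False, take else branch → n = 24
So n = 24

Answer: 24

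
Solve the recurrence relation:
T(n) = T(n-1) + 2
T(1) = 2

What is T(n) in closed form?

Unrolling: T(n) = T(1) + 2·(n-1) = 2 + 2(n-1) = 2n.

Answer: T(n) = 2n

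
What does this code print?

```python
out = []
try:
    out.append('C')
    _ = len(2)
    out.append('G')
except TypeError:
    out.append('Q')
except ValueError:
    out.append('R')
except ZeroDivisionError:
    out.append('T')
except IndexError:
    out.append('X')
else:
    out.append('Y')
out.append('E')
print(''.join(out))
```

Execution trace: 'C' (try body) → 'Q' (except TypeError) → 'E' (after the try/except). Output: CQE

Answer: CQE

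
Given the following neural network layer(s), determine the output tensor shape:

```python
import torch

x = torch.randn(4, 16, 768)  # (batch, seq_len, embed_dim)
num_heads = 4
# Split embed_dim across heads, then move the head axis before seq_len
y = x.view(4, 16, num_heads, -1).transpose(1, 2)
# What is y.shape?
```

Input: (4, 16, 768) -> head_dim = 768 // 4 = 192; after view: (4, 16, 4, 192) -> after transpose(1, 2): (4, 4, 16, 192) -> Output: (4, 4, 16, 192)

Answer: (4, 4, 16, 192)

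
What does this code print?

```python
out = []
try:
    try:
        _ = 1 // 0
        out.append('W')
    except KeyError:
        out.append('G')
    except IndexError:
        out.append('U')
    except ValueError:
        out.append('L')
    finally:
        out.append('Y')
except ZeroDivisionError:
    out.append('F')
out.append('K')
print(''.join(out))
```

Execution trace: 'Y' (finally) → 'F' (outer except ZeroDivisionError) → 'K' (after the try/except). Output: YFK

Answer: YFK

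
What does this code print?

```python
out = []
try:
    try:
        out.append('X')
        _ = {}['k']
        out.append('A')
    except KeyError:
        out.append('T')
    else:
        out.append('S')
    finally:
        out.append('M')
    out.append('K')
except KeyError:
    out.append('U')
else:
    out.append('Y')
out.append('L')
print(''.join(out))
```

Execution trace: 'X' (inner try body) → 'T' (inner except KeyError) → 'M' (inner finally) → 'K' (try body, no exception) → 'Y' (else) → 'L' (after the try/except). Output: XTMKYL

Answer: XTMKYL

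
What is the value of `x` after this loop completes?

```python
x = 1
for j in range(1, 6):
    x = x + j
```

Start at 1, add 1 through 5
`x` takes the values: 1 → 2 → 4 → 7 → 11 → 16

Answer: 16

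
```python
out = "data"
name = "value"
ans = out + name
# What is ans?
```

Trace:
`out = "data"` → out = 'data'
`name = "value"` → name = 'value'
`ans = out + name` → ans = 'datavalue'
So ans = 'datavalue'

Answer: 'datavalue'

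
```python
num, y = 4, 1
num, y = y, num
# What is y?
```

Trace:
`num, y = 4, 1` → num = 4; y = 1
`num, y = y, num` → num = 1; y = 4
So y = 4

Answer: 4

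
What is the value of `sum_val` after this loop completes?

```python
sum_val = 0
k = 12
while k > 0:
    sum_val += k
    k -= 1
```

Sum 12 down to 1
`sum_val` takes the values: 0 → 12 → 23 → 33 → 42 → 50 → 57 → 63 → 68 → 72 → 75 → 77 → 78

Answer: 78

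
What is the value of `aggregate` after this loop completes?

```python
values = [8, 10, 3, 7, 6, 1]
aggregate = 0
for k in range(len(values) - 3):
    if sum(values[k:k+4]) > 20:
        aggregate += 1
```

Count windows with sum > 20
`aggregate` takes the values: 0 → 1 → 2

Answer: 2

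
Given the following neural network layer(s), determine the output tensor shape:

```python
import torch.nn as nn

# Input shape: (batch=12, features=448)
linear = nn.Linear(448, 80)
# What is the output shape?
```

Input: (12, 448) -> Output: (12, 80)

Answer: (12, 80)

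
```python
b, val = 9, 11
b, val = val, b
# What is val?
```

Trace:
`b, val = 9, 11` → b = 9; val = 11
`b, val = val, b` → b = 11; val = 9
So val = 9

Answer: 9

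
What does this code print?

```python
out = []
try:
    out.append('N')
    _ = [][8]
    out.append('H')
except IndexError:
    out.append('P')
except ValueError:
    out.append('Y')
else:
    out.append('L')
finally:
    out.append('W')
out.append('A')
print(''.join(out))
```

Execution trace: 'N' (try body) → 'P' (except IndexError) → 'W' (finally) → 'A' (after the try/except). Output: NPWA

Answer: NPWA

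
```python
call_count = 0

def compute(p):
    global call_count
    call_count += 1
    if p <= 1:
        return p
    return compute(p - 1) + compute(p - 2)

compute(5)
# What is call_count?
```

Calls(p) = 1 + Calls(p-1) + Calls(p-2); Calls(0)=Calls(1)=1. For p=5 this gives 15.

Answer: 15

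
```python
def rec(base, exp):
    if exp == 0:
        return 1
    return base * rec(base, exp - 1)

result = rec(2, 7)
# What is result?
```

rec(2, 7) = 2 * 2 * 2 * 2 * 2 * 2 * 2 = 128

Answer: 128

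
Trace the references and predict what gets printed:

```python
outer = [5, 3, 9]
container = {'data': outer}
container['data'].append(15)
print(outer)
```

Key concept: dict holds reference to list.
Step by step:
`outer = [5, 3, 9]` → outer = [5, 3, 9]
`container = {'data': outer}` → container = {'data': [5, 3, 9]}
`container['data'].append(15)` → outer = [5, 3, 9, 15]; container = {'data': [5, 3, 9, 15]}
`print(outer)` → prints [5, 3, 9, 15]

Answer: [5, 3, 9, 15]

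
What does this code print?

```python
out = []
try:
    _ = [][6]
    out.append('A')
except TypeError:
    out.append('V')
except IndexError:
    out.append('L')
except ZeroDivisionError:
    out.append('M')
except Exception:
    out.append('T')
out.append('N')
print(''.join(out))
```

Execution trace: 'L' (except IndexError) → 'N' (after the try/except). Output: LN

Answer: LN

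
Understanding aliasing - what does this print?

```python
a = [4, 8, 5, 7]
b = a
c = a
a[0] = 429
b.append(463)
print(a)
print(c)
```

Key concept: multiple aliases.
Step by step:
`a = [4, 8, 5, 7]` → a = [4, 8, 5, 7]
`b = a` → b = [4, 8, 5, 7] (same object as a)
`c = a` → c = [4, 8, 5, 7] (same object as a, b)
`a[0] = 429` → a = [429, 8, 5, 7] (same object as b, c); b = [429, 8, 5, 7] (same object as a, c); c = [429, 8, 5, 7] (same object as a, b)
`b.append(463)` → a = [429, 8, 5, 7, 463] (same object as b, c); b = [429, 8, 5, 7, 463] (same object as a, c); c = [429, 8, 5, 7, 463] (same object as a, b)
`print(a)` → prints [429, 8, 5, 7, 463]
`print(c)` → prints [429, 8, 5, 7, 463]

Answer:
[429, 8, 5, 7, 463]
[429, 8, 5, 7, 463]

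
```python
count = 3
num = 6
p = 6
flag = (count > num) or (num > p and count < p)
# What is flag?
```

Trace:
`count = 3` → count = 3
`num = 6` → num = 6
`p = 6` → p = 6
`flag = (count > num) or (num > p and count < p)` → flag = False
So flag = False

Answer: False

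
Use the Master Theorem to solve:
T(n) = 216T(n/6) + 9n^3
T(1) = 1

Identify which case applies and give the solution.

a=216, b=6, f(n)=9n^3. log_6(216) = 3. Since c=3 = 3, Case 2 applies: T(n) = Θ(n^log_b(a) · log n) = O(n^3 log n).

Answer: O(n^3 log n) - Case 2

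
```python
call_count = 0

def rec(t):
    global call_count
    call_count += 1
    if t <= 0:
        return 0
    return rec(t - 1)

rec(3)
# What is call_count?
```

Linear recursion stepping by 1: 4 calls from t=3 down to ≤0.

Answer: 4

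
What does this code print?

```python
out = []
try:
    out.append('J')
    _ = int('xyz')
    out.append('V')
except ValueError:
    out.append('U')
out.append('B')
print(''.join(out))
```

Execution trace: 'J' (try body) → 'U' (except ValueError) → 'B' (after the try/except). Output: JUB

Answer: JUB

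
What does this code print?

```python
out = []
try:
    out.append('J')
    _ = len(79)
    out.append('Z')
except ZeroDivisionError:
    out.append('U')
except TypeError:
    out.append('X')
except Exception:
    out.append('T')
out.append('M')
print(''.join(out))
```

Execution trace: 'J' (try body) → 'X' (except TypeError) → 'M' (after the try/except). Output: JXM

Answer: JXM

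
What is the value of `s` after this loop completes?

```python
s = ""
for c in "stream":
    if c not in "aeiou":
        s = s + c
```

Remove vowels from 'stream'
`s` takes the values: "" → "s" → "st" → "str" → "strm"

Answer: "strm"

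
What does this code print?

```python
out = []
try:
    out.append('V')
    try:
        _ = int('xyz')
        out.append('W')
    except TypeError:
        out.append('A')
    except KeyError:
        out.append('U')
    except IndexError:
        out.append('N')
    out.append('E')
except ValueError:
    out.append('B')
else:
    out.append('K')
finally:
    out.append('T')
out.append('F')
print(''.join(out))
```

Execution trace: 'V' (try body) → 'B' (except ValueError) → 'T' (finally) → 'F' (after the try/except). Output: VBTF

Answer: VBTF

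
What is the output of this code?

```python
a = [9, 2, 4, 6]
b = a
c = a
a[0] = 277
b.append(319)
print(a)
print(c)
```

Key concept: multiple aliases.
Step by step:
`a = [9, 2, 4, 6]` → a = [9, 2, 4, 6]
`b = a` → b = [9, 2, 4, 6] (same object as a)
`c = a` → c = [9, 2, 4, 6] (same object as a, b)
`a[0] = 277` → a = [277, 2, 4, 6] (same object as b, c); b = [277, 2, 4, 6] (same object as a, c); c = [277, 2, 4, 6] (same object as a, b)
`b.append(319)` → a = [277, 2, 4, 6, 319] (same object as b, c); b = [277, 2, 4, 6, 319] (same object as a, c); c = [277, 2, 4, 6, 319] (same object as a, b)
`print(a)` → prints [277, 2, 4, 6, 319]
`print(c)` → prints [277, 2, 4, 6, 319]

Answer:
[277, 2, 4, 6, 319]
[277, 2, 4, 6, 319]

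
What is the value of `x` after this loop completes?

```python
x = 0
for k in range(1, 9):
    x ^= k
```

XOR of 1 to 8
`x` takes the values: 0 → 1 → 3 → 0 → 4 → 1 → 7 → 0 → 8

Answer: 8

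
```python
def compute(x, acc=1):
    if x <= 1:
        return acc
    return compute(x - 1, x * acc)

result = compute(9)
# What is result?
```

Accumulator trace (n, acc): (9, 1) -> (8, 9) -> (7, 72) -> (6, 504) -> (5, 3024) -> (4, 15120) -> (3, 60480) -> (2, 181440) -> (1, 362880) -> return 362880

Answer: 362880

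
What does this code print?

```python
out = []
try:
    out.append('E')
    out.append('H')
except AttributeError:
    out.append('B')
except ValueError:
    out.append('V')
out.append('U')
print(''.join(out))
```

Execution trace: 'E' (try body) → 'H' (try body, no exception) → 'U' (after the try/except). Output: EHU

Answer: EHU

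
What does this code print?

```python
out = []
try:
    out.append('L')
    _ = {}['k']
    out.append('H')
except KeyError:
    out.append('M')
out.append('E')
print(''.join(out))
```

Execution trace: 'L' (try body) → 'M' (except KeyError) → 'E' (after the try/except). Output: LME

Answer: LME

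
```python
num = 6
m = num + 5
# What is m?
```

Trace:
`num = 6` → num = 6
`m = num + 5` → m = 11
So m = 11

Answer: 11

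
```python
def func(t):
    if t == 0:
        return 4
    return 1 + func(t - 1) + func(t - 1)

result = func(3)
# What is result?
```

func(t) = 1 + 2·func(t-1), func(0)=4. Closed form: (4+1)·2^3 - 1 = 39.

Answer: 39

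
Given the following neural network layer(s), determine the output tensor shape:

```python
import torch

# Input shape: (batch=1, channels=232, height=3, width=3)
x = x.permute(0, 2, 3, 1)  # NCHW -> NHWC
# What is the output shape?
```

Input: (1, 232, 3, 3) -> Output: (1, 3, 3, 232)

Answer: (1, 3, 3, 232)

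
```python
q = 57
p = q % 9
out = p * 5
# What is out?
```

Trace:
`q = 57` → q = 57
`p = q % 9` → p = 3
`out = p * 5` → out = 15
So out = 15

Answer: 15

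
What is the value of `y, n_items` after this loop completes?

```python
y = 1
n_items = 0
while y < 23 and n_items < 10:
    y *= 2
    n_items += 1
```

Double until >= 23 or 10 iterations
`y, n_items` takes the values: (1, 0) → (2, 0) → (2, 1) → (4, 1) → (4, 2) → (8, 2) → (8, 3) → (16, 3) → (16, 4) → (32, 4) → (32, 5)

Answer: 32, 5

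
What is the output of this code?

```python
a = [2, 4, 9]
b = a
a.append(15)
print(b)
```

Key concept: basic list aliasing.
Step by step:
`a = [2, 4, 9]` → a = [2, 4, 9]
`b = a` → b = [2, 4, 9] (same object as a)
`a.append(15)` → a = [2, 4, 9, 15] (same object as b); b = [2, 4, 9, 15] (same object as a)
`print(b)` → prints [2, 4, 9, 15]

Answer: [2, 4, 9, 15]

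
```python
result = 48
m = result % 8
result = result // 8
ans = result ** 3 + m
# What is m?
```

Trace:
`result = 48` → result = 48
`m = result % 8` → m = 0
`result = result // 8` → result = 6
`ans = result ** 3 + m` → ans = 216
So m = 0

Answer: 0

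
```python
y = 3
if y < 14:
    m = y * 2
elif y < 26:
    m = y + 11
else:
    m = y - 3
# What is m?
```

Trace:
`y = 3` → y = 3
`if y < 14: ...` → y < 14 is True → m = 6
So m = 6

Answer: 6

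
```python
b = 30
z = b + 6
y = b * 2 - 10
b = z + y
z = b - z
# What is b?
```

Trace:
`b = 30` → b = 30
`z = b + 6` → z = 36
`y = b * 2 - 10` → y = 50
`b = z + y` → b = 86
`z = b - z` → z = 50
So b = 86

Answer: 86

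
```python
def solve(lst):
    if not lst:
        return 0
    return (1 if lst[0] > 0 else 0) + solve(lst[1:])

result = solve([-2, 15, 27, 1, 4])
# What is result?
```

Count of positive elements in [-2, 15, 27, 1, 4] = 4

Answer: 4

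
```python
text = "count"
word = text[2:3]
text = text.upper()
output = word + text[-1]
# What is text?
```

Trace:
`text = "count"` → text = 'count'
`word = text[2:3]` → word = 'u'
`text = text.upper()` → text = 'COUNT'
`output = word + text[-1]` → output = 'uT'
So text = 'COUNT'

Answer: 'COUNT'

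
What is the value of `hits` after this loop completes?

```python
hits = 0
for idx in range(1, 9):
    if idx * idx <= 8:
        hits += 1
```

Count numbers where idx² ≤ 8
`hits` takes the values: 0 → 1 → 2

Answer: 2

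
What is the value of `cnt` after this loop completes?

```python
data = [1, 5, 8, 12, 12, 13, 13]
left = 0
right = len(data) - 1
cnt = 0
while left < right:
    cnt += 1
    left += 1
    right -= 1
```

Iterations until pointers meet (list length 7)
`cnt` takes the values: 0 → 1 → 2 → 3

Answer: 3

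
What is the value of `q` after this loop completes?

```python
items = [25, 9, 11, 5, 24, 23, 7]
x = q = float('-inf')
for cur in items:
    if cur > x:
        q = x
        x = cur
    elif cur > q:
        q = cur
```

Second largest (with repeats) in [25, 9, 11, 5, 24, 23, 7]
`q` takes the values: -inf → 9 → 11 → 24

Answer: 24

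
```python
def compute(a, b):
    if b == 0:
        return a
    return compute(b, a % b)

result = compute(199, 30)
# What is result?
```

compute(199, 30) -> compute(30, 19) -> compute(19, 11) -> compute(11, 8) -> compute(8, 3) -> compute(3, 2) -> compute(2, 1) -> compute(1, 0) -> 1

Answer: 1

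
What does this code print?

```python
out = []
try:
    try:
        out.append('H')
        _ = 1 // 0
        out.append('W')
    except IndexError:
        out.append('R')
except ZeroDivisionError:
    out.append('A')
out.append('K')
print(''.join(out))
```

Execution trace: 'H' (try body) → 'A' (outer except ZeroDivisionError) → 'K' (after the try/except). Output: HAK

Answer: HAK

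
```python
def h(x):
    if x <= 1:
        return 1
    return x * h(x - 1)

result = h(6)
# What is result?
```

h(6) = 6 * 5 * 4 * 3 * 2 * 1 = 720

Answer: 720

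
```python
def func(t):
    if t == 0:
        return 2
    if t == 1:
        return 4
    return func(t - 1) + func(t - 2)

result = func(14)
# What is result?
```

Build up from base cases: func(0)=2, func(1)=4, func(2)=6, func(3)=10, func(4)=16, func(5)=26, func(6)=42, ..., func(14)=1974

Answer: 1974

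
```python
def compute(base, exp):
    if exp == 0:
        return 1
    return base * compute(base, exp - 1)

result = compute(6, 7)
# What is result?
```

compute(6, 7) = 6 * 6 * 6 * 6 * 6 * 6 * 6 = 279936

Answer: 279936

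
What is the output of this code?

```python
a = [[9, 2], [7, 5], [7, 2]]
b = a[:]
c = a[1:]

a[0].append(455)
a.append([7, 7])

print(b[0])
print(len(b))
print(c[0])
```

Key concept: slice with nested mutation.
Step by step:
`a = [[9, 2], [7, 5], [7, 2]]` → a = [[9, 2], [7, 5], [7, 2]]
`b = a[:]` → b = [[9, 2], [7, 5], [7, 2]]
`c = a[1:]` → c = [[7, 5], [7, 2]]
`a[0].append(455)` → a = [[9, 2, 455], [7, 5], [7, 2]]; b = [[9, 2, 455], [7, 5], [7, 2]]
`a.append([7, 7])` → a = [[9, 2, 455], [7, 5], [7, 2], [7, 7]]
`print(b[0])` → prints [9, 2, 455]
`print(len(b))` → prints 3
`print(c[0])` → prints [7, 5]

Answer:
[9, 2, 455]
3
[7, 5]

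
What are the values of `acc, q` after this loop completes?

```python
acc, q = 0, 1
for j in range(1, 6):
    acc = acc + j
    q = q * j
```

Sum and factorial of 1 to 5
`acc, q` takes the values: (0, 1) → (1, 1) → (3, 1) → (3, 2) → (6, 2) → (6, 6) → (10, 6) → (10, 24) → (15, 24) → (15, 120)

Answer: 15, 120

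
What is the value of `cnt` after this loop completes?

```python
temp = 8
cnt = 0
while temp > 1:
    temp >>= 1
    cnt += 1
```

Count right shifts until 1
`cnt` takes the values: 0 → 1 → 2 → 3

Answer: 3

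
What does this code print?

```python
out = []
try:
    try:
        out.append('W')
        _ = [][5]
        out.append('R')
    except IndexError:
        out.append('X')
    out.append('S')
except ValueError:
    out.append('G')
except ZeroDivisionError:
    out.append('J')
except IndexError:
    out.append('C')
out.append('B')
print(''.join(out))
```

Execution trace: 'W' (inner try body) → 'X' (inner except IndexError) → 'S' (try body, no exception) → 'B' (after the try/except). Output: WXSB

Answer: WXSB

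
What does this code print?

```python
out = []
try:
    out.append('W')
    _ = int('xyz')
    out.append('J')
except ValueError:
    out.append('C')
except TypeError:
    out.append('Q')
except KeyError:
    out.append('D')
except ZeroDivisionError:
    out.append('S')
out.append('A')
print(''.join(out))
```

Execution trace: 'W' (try body) → 'C' (except ValueError) → 'A' (after the try/except). Output: WCA

Answer: WCA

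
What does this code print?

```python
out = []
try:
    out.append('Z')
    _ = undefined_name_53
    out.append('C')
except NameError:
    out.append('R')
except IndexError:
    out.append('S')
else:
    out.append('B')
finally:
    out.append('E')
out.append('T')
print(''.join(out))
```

Execution trace: 'Z' (try body) → 'R' (except NameError) → 'E' (finally) → 'T' (after the try/except). Output: ZRET

Answer: ZRET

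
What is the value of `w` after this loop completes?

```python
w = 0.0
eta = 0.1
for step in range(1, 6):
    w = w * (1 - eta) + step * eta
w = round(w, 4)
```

Moving average with lr=0.1
`w` takes the values: 0.0 → 0.1 → 0.29 → 0.561 → 0.9049 → 1.31441 → 1.3144

Answer: 1.3144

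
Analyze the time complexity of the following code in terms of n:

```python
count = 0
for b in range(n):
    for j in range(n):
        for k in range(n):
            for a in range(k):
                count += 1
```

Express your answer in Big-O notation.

Each loop level contributes: n × n × n × n. Multiplying the contributions gives O(n^4).

Answer: O(n^4)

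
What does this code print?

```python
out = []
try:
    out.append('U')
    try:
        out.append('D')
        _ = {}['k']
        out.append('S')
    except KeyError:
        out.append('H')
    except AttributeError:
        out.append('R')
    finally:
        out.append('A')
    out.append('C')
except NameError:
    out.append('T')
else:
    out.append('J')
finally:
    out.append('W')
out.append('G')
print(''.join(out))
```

Execution trace: 'U' (try body) → 'D' (inner try body) → 'H' (inner except KeyError) → 'A' (inner finally) → 'C' (try body, no exception) → 'J' (else) → 'W' (finally) → 'G' (after the try/except). Output: UDHACJWG

Answer: UDHACJWG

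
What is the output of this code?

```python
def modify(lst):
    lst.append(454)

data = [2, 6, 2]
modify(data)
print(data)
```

Key concept: function modifies passed list.
Step by step:
`data = [2, 6, 2]` → data = [2, 6, 2]
`modify(data)` → data = [2, 6, 2, 454]
`print(data)` → prints [2, 6, 2, 454]

Answer: [2, 6, 2, 454]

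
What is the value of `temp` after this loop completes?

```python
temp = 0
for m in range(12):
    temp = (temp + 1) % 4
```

Increment mod 4, 12 times = 0
`temp` takes the values: 0 → 1 → 2 → 3 → 0 → 1 → 2 → 3 → 0 → 1 → 2 → 3 → 0

Answer: 0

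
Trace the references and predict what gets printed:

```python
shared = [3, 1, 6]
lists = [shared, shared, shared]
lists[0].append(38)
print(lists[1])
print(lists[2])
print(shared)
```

Key concept: list of same reference.
Step by step:
`shared = [3, 1, 6]` → shared = [3, 1, 6]
`lists = [shared, shared, shared]` → lists = [[3, 1, 6], [3, 1, 6], [3, 1, 6]]
`lists[0].append(38)` → shared = [3, 1, 6, 38]; lists = [[3, 1, 6, 38], [3, 1, 6, 38], [3, 1, 6, 38]]
`print(lists[1])` → prints [3, 1, 6, 38]
`print(lists[2])` → prints [3, 1, 6, 38]
`print(shared)` → prints [3, 1, 6, 38]

Answer:
[3, 1, 6, 38]
[3, 1, 6, 38]
[3, 1, 6, 38]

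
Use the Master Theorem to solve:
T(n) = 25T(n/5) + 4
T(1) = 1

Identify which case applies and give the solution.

a=25, b=5, f(n)=4. log_5(25) = 2. Since c=0 < 2, Case 1 applies: T(n) = Θ(n^log_b(a)) = O(n^2).

Answer: O(n^2) - Case 1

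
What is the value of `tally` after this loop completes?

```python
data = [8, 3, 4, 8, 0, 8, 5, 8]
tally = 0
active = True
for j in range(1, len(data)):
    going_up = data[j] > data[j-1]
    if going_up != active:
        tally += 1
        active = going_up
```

Count direction changes in [8, 3, 4, 8, 0, 8, 5, 8]
`tally` takes the values: 0 → 1 → 2 → 3 → 4 → 5 → 6

Answer: 6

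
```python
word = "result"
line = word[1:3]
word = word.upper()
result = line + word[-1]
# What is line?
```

Trace:
`word = "result"` → word = 'result'
`line = word[1:3]` → line = 'es'
`word = word.upper()` → word = 'RESULT'
`result = line + word[-1]` → result = 'esT'
So line = 'es'

Answer: 'es'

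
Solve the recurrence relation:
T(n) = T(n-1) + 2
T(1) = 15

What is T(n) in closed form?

Unrolling: T(n) = T(1) + 2·(n-1) = 15 + 2(n-1) = 2n + 13.

Answer: T(n) = 2n + 13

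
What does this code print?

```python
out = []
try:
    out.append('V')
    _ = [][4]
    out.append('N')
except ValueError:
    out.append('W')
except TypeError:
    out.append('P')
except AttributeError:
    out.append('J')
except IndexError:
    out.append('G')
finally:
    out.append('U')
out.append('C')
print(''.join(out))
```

Execution trace: 'V' (try body) → 'G' (except IndexError) → 'U' (finally) → 'C' (after the try/except). Output: VGUC

Answer: VGUC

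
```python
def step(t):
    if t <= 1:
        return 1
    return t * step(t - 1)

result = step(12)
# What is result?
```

step(12) = 12 * 11 * 10 * 9 * 8 * 7 * 6 * 5 * 4 * 3 * 2 * 1 = 479001600

Answer: 479001600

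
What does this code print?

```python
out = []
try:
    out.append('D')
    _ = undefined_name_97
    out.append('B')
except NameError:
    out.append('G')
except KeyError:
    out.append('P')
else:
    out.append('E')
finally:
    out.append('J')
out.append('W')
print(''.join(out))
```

Execution trace: 'D' (try body) → 'G' (except NameError) → 'J' (finally) → 'W' (after the try/except). Output: DGJW

Answer: DGJW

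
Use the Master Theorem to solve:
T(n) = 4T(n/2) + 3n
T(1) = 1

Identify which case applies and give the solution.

a=4, b=2, f(n)=3n. log_2(4) = 2. Since c=1 < 2, Case 1 applies: T(n) = Θ(n^log_b(a)) = O(n^2).

Answer: O(n^2) - Case 1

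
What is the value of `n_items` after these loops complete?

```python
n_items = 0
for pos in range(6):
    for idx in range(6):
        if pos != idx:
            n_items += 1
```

6² - 6 (exclude diagonal)
`n_items` takes the values: 0 → 1 → 2 → 3 → 4 → 5 → 6 → 7 → 8 → 9 → 10 → 11 → 12 → 13 → 14 → 15 → 16 → 17 → 18 → 19 → 20 → 21 → 22 → 23 → 24 → 25 → 26 → 27 → 28 → 29 → 30

Answer: 30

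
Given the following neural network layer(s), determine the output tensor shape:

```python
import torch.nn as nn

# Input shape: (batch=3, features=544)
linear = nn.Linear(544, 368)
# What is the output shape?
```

Input: (3, 544) -> Output: (3, 368)

Answer: (3, 368)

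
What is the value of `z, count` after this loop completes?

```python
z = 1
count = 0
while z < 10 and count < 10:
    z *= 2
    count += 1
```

Double until >= 10 or 10 iterations
`z, count` takes the values: (1, 0) → (2, 0) → (2, 1) → (4, 1) → (4, 2) → (8, 2) → (8, 3) → (16, 3) → (16, 4)

Answer: 16, 4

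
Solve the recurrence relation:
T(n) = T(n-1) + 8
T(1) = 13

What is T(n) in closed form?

Unrolling: T(n) = T(1) + 8·(n-1) = 13 + 8(n-1) = 8n + 5.

Answer: T(n) = 8n + 5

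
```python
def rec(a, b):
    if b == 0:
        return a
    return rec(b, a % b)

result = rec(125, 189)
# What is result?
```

rec(125, 189) -> rec(189, 125) -> rec(125, 64) -> rec(64, 61) -> rec(61, 3) -> rec(3, 1) -> rec(1, 0) -> 1

Answer: 1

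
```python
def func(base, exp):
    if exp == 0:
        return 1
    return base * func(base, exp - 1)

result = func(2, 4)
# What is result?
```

func(2, 4) = 2 * 2 * 2 * 2 = 16

Answer: 16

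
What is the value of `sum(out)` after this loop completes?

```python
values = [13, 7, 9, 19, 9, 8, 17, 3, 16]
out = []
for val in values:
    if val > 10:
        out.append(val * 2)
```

Sum of doubled values > 10
`out` takes the values: [] → [26] → [26, 38] → [26, 38, 34] → [26, 38, 34, 32]
So `sum(out)` = 130

Answer: 130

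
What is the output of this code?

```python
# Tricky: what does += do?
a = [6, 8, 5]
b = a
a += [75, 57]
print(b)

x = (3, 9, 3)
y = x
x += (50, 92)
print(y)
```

Key concept: += behavior differs for mutable vs immutable.
Step by step:
`a = [6, 8, 5]` → a = [6, 8, 5]
`b = a` → b = [6, 8, 5] (same object as a)
`a += [75, 57]` → a = [6, 8, 5, 75, 57] (same object as b); b = [6, 8, 5, 75, 57] (same object as a)
`print(b)` → prints [6, 8, 5, 75, 57]
`x = (3, 9, 3)` → x = (3, 9, 3)
`y = x` → y = (3, 9, 3)
`x += (50, 92)` → x = (3, 9, 3, 50, 92)
`print(y)` → prints (3, 9, 3)

Answer:
[6, 8, 5, 75, 57]
(3, 9, 3)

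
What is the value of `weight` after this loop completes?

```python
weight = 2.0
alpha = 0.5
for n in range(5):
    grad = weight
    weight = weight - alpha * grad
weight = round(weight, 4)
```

Gradient descent: w = 2.0 * (1 - 0.5)^5
`weight` takes the values: 2.0 → 1.0 → 0.5 → 0.25 → 0.125 → 0.0625

Answer: 0.0625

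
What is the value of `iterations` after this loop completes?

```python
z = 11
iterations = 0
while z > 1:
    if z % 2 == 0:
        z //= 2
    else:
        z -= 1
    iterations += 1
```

Steps to reduce 11 to 1
`iterations` takes the values: 0 → 1 → 2 → 3 → 4 → 5

Answer: 5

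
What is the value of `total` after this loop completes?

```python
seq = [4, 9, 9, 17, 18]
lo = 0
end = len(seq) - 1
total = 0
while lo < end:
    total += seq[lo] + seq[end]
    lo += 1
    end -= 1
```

Sum of pairs from ends
`total` takes the values: 0 → 22 → 48

Answer: 48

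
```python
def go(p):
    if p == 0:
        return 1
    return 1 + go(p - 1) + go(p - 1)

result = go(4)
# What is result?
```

go(p) = 1 + 2·go(p-1), go(0)=1. Closed form: (1+1)·2^4 - 1 = 31.

Answer: 31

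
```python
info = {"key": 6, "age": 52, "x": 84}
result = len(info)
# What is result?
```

Trace:
`info = {"key": 6, "age": 52, "x": 84}` → info = {'key': 6, 'age': 52, 'x': 84}
`result = len(info)` → result = 3
So result = 3

Answer: 3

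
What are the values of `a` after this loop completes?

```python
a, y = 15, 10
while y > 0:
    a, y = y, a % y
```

GCD of 15 and 10
`a` takes the values: 15 → 10 → 5

Answer: 5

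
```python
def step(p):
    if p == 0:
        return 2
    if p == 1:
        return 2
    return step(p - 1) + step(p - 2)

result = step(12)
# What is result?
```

Build up from base cases: step(0)=2, step(1)=2, step(2)=4, step(3)=6, step(4)=10, step(5)=16, step(6)=26, ..., step(12)=466

Answer: 466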